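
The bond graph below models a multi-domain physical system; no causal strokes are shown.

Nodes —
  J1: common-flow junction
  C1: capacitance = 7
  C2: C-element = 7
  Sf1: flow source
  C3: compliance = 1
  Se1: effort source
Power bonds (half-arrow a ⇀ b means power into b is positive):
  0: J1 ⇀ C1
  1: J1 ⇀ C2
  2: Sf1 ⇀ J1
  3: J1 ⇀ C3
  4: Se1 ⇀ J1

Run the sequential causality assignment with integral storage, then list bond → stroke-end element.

bond 2 →Sf1  (Sf1 fixes flow; stroke at Sf1)
bond 4 →J1  (Se1: effort source, stroke at far end)
bond 0 →J1  (J1 flow already set via bond 2)
bond 1 →J1  (J1 flow already set via bond 2)
bond 3 →J1  (common-f at J1 fixed by 2)

b0 stroke→J1
b1 stroke→J1
b2 stroke→Sf1
b3 stroke→J1
b4 stroke→J1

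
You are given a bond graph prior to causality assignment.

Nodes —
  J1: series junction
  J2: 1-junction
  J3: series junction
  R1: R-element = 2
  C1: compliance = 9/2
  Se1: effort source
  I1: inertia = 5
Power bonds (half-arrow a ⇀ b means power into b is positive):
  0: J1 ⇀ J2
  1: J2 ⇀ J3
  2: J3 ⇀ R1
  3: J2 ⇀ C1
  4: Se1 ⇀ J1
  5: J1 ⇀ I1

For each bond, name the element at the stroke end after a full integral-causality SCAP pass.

#4 stroke at J1  (source Se1 imposes e)
#3 stroke at J2  (prefer integral on C1)
#5 stroke at I1  (I1: I, integral causality)
#0 stroke at J1  (common-f at J1 fixed by 5)
#1 stroke at J2  (common-f at J2 fixed by 0)
#2 stroke at J3  (J3: bond 1 brought flow, rest push out)

b0 →J1
b1 →J2
b2 →J3
b3 →J2
b4 →J1
b5 →I1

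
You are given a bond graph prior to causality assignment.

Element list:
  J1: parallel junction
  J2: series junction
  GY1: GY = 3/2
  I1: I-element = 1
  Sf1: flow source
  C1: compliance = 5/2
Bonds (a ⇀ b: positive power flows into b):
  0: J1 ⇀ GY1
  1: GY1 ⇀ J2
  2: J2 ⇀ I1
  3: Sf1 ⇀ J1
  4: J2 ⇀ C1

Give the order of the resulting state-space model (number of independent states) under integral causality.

2  (C1, I1 all integral)

b3 |Sf1  (source Sf1 imposes f)
b0 |J1  (closing 0-jn rule on J1)
b1 |J2  (GY1 both-in/both-out from 0)
b2 |I1  (I1 outputs flow p/I1)
b4 |J2  (common-f at J2 fixed by 2)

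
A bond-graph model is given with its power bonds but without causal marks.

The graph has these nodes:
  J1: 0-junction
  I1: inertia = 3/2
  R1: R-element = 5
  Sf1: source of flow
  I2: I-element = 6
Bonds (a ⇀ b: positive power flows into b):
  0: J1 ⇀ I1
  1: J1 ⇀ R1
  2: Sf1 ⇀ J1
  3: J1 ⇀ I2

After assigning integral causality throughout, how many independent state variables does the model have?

2  (I1, I2 all integral)

bond 2 |Sf1  (Sf1: flow source, stroke at near end)
bond 0 |I1  (I1: I, integral causality)
bond 3 |I2  (I2 outputs flow p/I2)
bond 1 |J1  (closing 0-jn rule on J1)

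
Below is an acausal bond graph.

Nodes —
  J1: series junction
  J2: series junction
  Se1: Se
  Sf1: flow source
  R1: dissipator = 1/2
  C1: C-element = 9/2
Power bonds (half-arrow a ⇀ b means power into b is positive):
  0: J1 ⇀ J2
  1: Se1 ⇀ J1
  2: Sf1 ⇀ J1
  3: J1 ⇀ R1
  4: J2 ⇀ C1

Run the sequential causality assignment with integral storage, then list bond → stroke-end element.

b1 |J1  (Se1 (Se) sets effort on bond)
b2 |Sf1  (Sf1 fixes flow; stroke at Sf1)
b0 |J1  (common-f at J1 fixed by 2)
b3 |J1  (J1: bond 2 brought flow, rest push out)
b4 |J2  (common-f at J2 fixed by 0)

b0 stroke at J1
b1 stroke at J1
b2 stroke at Sf1
b3 stroke at J1
b4 stroke at J2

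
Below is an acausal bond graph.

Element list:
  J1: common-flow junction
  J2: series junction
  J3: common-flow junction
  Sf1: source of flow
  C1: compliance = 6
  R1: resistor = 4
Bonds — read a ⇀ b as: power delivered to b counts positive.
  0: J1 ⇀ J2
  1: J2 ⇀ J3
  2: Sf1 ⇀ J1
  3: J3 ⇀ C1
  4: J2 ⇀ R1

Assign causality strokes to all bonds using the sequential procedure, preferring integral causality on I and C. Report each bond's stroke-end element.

β0 |J1
β1 |J2
β2 |Sf1
β3 |J3
β4 |J2

b2 →Sf1  (Sf1 fixes flow; stroke at Sf1)
b0 →J1  (J1 flow already set via bond 2)
b1 →J2  (1-jn J2 has f-setter on 0)
b4 →J2  (1-jn J2 has f-setter on 0)
b3 →J3  (J3 flow already set via bond 1)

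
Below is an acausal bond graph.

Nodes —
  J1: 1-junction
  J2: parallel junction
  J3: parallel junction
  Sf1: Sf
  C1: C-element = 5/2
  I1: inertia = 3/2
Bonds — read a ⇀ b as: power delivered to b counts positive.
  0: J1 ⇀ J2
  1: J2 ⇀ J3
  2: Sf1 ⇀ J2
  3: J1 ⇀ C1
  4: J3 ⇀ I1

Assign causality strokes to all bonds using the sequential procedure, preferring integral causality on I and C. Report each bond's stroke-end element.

#2 stroke→Sf1  (source Sf1 imposes f)
#3 stroke→J1  (C1 outputs effort q/C1)
#0 stroke→J2  (closing 1-jn rule on J1)
#1 stroke→J3  (J2: bond 0 brought effort, rest push out)
#4 stroke→I1  (0-jn J3 has e-setter on 1)

β0 |J2
β1 |J3
β2 |Sf1
β3 |J1
β4 |I1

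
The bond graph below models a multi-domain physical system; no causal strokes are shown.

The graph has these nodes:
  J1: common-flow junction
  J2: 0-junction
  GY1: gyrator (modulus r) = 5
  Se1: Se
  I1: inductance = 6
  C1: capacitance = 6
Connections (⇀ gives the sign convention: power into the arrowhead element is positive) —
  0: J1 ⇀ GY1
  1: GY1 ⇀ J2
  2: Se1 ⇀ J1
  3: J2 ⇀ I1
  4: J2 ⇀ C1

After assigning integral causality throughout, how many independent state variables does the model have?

2  (C1, I1 all integral)

β2 stroke→J1  (Se1 fixes effort; stroke away)
β0 stroke→GY1  (only one flow-in slot at J1)
β1 stroke→GY1  (through GY1, causality inverts; strokes same side of GY1)
β3 stroke→I1  (I1 outputs flow p/I1)
β4 stroke→J2  (only one effort-in slot at J2)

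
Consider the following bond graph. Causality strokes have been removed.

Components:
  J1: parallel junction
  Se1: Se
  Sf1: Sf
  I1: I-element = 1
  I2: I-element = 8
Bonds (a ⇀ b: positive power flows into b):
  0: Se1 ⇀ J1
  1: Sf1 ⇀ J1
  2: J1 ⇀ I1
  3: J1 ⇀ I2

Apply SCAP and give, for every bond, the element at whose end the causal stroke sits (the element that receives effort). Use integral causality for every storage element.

b0 stroke→J1
b1 stroke→Sf1
b2 stroke→I1
b3 stroke→I2

β0 |J1  (Se1: effort source, stroke at far end)
β1 |Sf1  (source Sf1 imposes f)
β2 |I1  (common-e at J1 fixed by 0)
β3 |I2  (0-jn J1 has e-setter on 0)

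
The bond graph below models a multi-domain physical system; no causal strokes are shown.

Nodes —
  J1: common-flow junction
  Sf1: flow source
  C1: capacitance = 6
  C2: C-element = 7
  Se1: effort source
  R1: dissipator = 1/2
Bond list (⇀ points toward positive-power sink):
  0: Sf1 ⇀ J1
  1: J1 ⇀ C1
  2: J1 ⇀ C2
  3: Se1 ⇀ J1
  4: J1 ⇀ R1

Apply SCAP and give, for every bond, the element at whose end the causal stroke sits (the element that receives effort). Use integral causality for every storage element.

bond 0 |Sf1  (Sf1 (Sf) sets flow on bond)
bond 3 |J1  (Se1: effort source, stroke at far end)
bond 1 |J1  (J1: bond 0 brought flow, rest push out)
bond 2 |J1  (common-f at J1 fixed by 0)
bond 4 |J1  (J1: bond 0 brought flow, rest push out)

bond 0 |Sf1
bond 1 |J1
bond 2 |J1
bond 3 |J1
bond 4 |J1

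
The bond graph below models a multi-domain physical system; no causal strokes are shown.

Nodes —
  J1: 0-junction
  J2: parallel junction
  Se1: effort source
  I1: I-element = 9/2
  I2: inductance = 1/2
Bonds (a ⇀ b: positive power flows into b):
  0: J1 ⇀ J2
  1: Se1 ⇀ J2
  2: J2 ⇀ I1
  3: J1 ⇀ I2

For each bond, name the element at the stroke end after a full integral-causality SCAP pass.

bond 0 stroke at J1
bond 1 stroke at J2
bond 2 stroke at I1
bond 3 stroke at I2

#1 stroke at J2  (Se1 (Se) sets effort on bond)
#0 stroke at J1  (J2: bond 1 brought effort, rest push out)
#2 stroke at I1  (0-jn J2 has e-setter on 1)
#3 stroke at I2  (J1: bond 0 brought effort, rest push out)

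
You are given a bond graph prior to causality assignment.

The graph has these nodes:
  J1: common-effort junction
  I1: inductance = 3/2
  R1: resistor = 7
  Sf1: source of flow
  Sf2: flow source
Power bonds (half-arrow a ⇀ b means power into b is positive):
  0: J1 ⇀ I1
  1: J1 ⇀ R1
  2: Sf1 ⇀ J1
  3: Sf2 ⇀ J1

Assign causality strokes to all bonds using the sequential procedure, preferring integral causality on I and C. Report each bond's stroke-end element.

b0 |I1
b1 |J1
b2 |Sf1
b3 |Sf2

b2 →Sf1  (Sf1 (Sf) sets flow on bond)
b3 →Sf2  (source Sf2 imposes f)
b0 →I1  (I1 outputs flow p/I1)
b1 →J1  (only one effort-in slot at J1)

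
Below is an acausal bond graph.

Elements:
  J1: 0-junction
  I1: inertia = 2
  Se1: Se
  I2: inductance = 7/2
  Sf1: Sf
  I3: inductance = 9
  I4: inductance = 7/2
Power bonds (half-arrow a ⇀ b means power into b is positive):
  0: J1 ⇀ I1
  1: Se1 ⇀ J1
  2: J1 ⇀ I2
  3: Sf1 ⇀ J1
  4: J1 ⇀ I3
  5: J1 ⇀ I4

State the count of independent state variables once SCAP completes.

β1 stroke at J1  (Se1 fixes effort; stroke away)
β3 stroke at Sf1  (Sf1 (Sf) sets flow on bond)
β0 stroke at I1  (common-e at J1 fixed by 1)
β2 stroke at I2  (0-jn J1 has e-setter on 1)
β4 stroke at I3  (J1 effort already set via bond 1)
β5 stroke at I4  (0-jn J1 has e-setter on 1)

4  (I1, I2, I3, I4 all integral)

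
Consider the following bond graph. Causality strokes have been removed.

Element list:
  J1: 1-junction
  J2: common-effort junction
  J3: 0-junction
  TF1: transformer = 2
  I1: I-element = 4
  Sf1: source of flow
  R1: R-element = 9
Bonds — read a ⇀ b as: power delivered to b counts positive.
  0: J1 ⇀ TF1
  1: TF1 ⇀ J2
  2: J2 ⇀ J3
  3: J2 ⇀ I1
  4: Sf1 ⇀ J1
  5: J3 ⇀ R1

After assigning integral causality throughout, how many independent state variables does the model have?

b4 →Sf1  (Sf1: flow source, stroke at near end)
b0 →J1  (J1 flow already set via bond 4)
b1 →TF1  (TF TF1: opposite of bond 0)
b3 →I1  (prefer integral on I1)
b2 →J2  (closing 0-jn rule on J2)
b5 →J3  (J3: last free bond brings effort in)

1  (I1 all integral)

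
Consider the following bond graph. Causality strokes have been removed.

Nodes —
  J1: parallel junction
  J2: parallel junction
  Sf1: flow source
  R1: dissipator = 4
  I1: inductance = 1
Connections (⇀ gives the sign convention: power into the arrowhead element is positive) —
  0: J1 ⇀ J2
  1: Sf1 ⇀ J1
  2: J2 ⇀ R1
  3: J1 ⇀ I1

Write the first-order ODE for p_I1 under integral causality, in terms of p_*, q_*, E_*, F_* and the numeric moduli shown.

dp_I1/dt = 4*F_Sf1 - 4*p_I1

b1 stroke→Sf1  (source Sf1 imposes f)
b3 stroke→I1  (I1 integral (f out))
b0 stroke→J1  (only one effort-in slot at J1)
b2 stroke→J2  (J2 needs exactly one e-in)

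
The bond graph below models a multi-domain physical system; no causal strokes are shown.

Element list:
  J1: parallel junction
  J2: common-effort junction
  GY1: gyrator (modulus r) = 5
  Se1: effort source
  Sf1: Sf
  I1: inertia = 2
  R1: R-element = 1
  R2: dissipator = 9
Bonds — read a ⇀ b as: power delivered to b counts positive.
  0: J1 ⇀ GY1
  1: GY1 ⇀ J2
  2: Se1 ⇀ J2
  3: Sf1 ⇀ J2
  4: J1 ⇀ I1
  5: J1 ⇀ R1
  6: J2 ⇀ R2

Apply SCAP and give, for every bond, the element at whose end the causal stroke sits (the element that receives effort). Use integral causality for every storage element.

β2 |J2  (Se1 (Se) sets effort on bond)
β3 |Sf1  (Sf1 (Sf) sets flow on bond)
β1 |GY1  (0-jn J2 has e-setter on 2)
β6 |R2  (0-jn J2 has e-setter on 2)
β0 |GY1  (GY1 both-in/both-out from 1)
β4 |I1  (I1 integral (f out))
β5 |J1  (J1: last free bond brings effort in)

b0 stroke→GY1
b1 stroke→GY1
b2 stroke→J2
b3 stroke→Sf1
b4 stroke→I1
b5 stroke→J1
b6 stroke→R2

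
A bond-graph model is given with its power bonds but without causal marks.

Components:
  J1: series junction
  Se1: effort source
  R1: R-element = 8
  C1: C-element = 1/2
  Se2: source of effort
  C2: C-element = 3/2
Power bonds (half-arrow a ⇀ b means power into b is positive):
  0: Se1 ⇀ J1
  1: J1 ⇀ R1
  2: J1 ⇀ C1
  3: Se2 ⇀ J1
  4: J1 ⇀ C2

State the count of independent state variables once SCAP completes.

2  (C1, C2 all integral)

β0 stroke→J1  (source Se1 imposes e)
β3 stroke→J1  (Se2 (Se) sets effort on bond)
β2 stroke→J1  (C1 integral (e out))
β4 stroke→J1  (prefer integral on C2)
β1 stroke→R1  (only one flow-in slot at J1)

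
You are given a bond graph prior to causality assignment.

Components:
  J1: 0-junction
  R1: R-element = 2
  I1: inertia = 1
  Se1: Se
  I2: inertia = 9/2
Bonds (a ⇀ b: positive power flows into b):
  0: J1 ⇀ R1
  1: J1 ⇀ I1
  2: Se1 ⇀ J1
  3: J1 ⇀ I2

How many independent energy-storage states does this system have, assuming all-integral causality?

2  (I1, I2 all integral)

β2 stroke at J1  (Se1 (Se) sets effort on bond)
β0 stroke at R1  (0-jn J1 has e-setter on 2)
β1 stroke at I1  (J1: bond 2 brought effort, rest push out)
β3 stroke at I2  (J1: bond 2 brought effort, rest push out)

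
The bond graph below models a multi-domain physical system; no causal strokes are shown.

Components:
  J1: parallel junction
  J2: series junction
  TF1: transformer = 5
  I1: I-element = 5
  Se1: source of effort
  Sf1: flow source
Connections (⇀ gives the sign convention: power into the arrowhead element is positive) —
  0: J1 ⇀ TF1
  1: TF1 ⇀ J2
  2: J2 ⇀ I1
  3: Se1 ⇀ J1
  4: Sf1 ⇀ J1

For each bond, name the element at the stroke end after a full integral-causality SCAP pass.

b3 →J1  (Se1 (Se) sets effort on bond)
b4 →Sf1  (Sf1 (Sf) sets flow on bond)
b0 →TF1  (J1: bond 3 brought effort, rest push out)
b1 →J2  (through TF1, causality passes straight; one stroke at TF1)
b2 →I1  (closing 1-jn rule on J2)

β0 |TF1
β1 |J2
β2 |I1
β3 |J1
β4 |Sf1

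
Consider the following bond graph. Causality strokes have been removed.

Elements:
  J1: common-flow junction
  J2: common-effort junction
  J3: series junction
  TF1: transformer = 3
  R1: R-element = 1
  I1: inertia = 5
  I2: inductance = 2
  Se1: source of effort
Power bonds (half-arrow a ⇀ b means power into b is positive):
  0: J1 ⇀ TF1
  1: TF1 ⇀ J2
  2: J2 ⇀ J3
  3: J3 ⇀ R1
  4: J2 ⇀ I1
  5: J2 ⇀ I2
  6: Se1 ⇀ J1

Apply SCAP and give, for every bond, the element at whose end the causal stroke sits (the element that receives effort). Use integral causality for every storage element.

b0 →TF1
b1 →J2
b2 →J3
b3 →R1
b4 →I1
b5 →I2
b6 →J1

#6 stroke→J1  (Se1: effort source, stroke at far end)
#0 stroke→TF1  (J1: last free bond brings flow in)
#1 stroke→J2  (TF1: transformer flips bond 0)
#2 stroke→J3  (J2: bond 1 brought effort, rest push out)
#4 stroke→I1  (0-jn J2 has e-setter on 1)
#5 stroke→I2  (common-e at J2 fixed by 1)
#3 stroke→R1  (J3 needs exactly one f-in)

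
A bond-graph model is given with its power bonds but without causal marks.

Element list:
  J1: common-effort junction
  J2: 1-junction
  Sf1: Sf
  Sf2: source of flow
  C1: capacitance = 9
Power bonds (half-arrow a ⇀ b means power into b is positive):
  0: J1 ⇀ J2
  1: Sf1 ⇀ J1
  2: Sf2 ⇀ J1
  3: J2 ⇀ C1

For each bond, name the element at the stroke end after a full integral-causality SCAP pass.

β1 →Sf1  (source Sf1 imposes f)
β2 →Sf2  (Sf2: flow source, stroke at near end)
β0 →J1  (J1: last free bond brings effort in)
β3 →J2  (J2 flow already set via bond 0)

b0 stroke at J1
b1 stroke at Sf1
b2 stroke at Sf2
b3 stroke at J2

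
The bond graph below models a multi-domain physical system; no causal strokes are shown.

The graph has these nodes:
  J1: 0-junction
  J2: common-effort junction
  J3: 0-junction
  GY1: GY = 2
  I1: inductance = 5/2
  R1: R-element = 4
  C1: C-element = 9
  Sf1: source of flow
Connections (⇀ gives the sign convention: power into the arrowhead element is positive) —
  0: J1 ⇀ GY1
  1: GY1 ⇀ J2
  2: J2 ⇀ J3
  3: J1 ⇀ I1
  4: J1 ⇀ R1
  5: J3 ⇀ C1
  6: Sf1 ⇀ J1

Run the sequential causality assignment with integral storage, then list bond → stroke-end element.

β6 |Sf1  (Sf1 fixes flow; stroke at Sf1)
β3 |I1  (I1 outputs flow p/I1)
β5 |J3  (C1 outputs effort q/C1)
β2 |J2  (J3 effort already set via bond 5)
β1 |GY1  (common-e at J2 fixed by 2)
β0 |GY1  (GY1: gyrator matches bond 1)
β4 |J1  (J1 needs exactly one e-in)

#0 stroke→GY1
#1 stroke→GY1
#2 stroke→J2
#3 stroke→I1
#4 stroke→J1
#5 stroke→J3
#6 stroke→Sf1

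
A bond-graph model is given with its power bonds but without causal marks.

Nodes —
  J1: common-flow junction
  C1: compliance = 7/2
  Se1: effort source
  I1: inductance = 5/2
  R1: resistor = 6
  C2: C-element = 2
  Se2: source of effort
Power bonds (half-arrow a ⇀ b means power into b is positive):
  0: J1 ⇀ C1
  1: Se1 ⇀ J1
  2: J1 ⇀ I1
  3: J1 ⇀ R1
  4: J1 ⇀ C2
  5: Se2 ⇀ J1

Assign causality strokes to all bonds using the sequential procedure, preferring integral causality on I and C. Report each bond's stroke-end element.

#0 stroke→J1
#1 stroke→J1
#2 stroke→I1
#3 stroke→J1
#4 stroke→J1
#5 stroke→J1

β1 |J1  (Se1: effort source, stroke at far end)
β5 |J1  (Se2 fixes effort; stroke away)
β0 |J1  (C1: C, integral causality)
β2 |I1  (I1: I, integral causality)
β3 |J1  (1-jn J1 has f-setter on 2)
β4 |J1  (J1 flow already set via bond 2)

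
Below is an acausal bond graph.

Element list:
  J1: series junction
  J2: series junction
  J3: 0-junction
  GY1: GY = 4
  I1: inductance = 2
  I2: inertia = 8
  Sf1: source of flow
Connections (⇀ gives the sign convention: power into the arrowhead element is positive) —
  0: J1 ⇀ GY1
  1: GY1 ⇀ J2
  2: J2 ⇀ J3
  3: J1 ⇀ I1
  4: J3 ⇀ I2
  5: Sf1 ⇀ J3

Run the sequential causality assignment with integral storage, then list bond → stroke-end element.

β5 |Sf1  (Sf1 (Sf) sets flow on bond)
β3 |I1  (I1 integral (f out))
β0 |J1  (J1 flow already set via bond 3)
β1 |J2  (GY GY1: same side as bond 0)
β2 |J3  (only one flow-in slot at J2)
β4 |I2  (J3: bond 2 brought effort, rest push out)

bond 0 stroke at J1
bond 1 stroke at J2
bond 2 stroke at J3
bond 3 stroke at I1
bond 4 stroke at I2
bond 5 stroke at Sf1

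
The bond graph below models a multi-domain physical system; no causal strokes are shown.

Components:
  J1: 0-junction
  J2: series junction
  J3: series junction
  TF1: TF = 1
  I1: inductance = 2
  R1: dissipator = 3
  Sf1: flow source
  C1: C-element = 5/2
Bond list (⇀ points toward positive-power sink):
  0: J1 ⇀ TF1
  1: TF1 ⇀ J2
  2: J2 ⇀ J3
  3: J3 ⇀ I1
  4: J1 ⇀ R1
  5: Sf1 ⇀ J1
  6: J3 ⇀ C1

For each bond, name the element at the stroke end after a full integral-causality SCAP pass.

#5 stroke at Sf1  (source Sf1 imposes f)
#3 stroke at I1  (I1 integral (f out))
#2 stroke at J3  (common-f at J3 fixed by 3)
#6 stroke at J3  (J3 flow already set via bond 3)
#1 stroke at J2  (1-jn J2 has f-setter on 2)
#0 stroke at TF1  (through TF1, causality passes straight; one stroke at TF1)
#4 stroke at J1  (J1: last free bond brings effort in)

#0 →TF1
#1 →J2
#2 →J3
#3 →I1
#4 →J1
#5 →Sf1
#6 →J3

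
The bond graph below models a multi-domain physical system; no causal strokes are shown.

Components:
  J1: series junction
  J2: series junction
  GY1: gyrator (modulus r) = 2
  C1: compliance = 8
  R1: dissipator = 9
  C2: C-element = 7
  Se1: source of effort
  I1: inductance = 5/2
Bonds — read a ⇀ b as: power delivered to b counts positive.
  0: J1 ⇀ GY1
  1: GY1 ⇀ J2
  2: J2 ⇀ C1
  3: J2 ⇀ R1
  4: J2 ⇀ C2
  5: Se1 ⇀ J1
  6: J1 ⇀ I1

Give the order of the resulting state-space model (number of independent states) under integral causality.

3  (C1, C2, I1 all integral)

bond 5 stroke at J1  (Se1 (Se) sets effort on bond)
bond 2 stroke at J2  (prefer integral on C1)
bond 4 stroke at J2  (prefer integral on C2)
bond 6 stroke at I1  (I1 outputs flow p/I1)
bond 0 stroke at J1  (J1 flow already set via bond 6)
bond 1 stroke at J2  (GY1: gyrator matches bond 0)
bond 3 stroke at R1  (J2 needs exactly one f-in)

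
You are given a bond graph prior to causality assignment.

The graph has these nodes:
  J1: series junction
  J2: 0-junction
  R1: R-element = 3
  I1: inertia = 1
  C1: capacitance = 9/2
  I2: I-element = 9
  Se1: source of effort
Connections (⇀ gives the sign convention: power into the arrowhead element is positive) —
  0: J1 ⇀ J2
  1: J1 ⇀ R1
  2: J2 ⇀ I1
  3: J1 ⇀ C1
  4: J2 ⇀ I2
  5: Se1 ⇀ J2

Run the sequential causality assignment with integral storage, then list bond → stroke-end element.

b5 →J2  (source Se1 imposes e)
b0 →J1  (J2 effort already set via bond 5)
b2 →I1  (J2: bond 5 brought effort, rest push out)
b4 →I2  (J2: bond 5 brought effort, rest push out)
b3 →J1  (C1 outputs effort q/C1)
b1 →R1  (J1 needs exactly one f-in)

bond 0 →J1
bond 1 →R1
bond 2 →I1
bond 3 →J1
bond 4 →I2
bond 5 →J2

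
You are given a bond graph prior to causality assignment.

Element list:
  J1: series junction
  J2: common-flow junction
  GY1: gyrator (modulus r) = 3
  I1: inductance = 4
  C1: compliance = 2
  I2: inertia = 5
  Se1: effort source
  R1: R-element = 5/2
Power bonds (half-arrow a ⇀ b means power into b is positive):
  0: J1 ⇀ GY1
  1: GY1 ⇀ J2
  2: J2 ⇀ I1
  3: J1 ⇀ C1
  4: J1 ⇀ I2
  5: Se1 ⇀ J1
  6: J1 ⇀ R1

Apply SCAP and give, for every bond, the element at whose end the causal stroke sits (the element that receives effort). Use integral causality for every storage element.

bond 0 stroke→J1
bond 1 stroke→J2
bond 2 stroke→I1
bond 3 stroke→J1
bond 4 stroke→I2
bond 5 stroke→J1
bond 6 stroke→J1

#5 stroke at J1  (Se1 fixes effort; stroke away)
#2 stroke at I1  (I1: I, integral causality)
#1 stroke at J2  (J2: bond 2 brought flow, rest push out)
#0 stroke at J1  (GY GY1: same side as bond 1)
#3 stroke at J1  (C1 integral (e out))
#4 stroke at I2  (I2: I, integral causality)
#6 stroke at J1  (common-f at J1 fixed by 4)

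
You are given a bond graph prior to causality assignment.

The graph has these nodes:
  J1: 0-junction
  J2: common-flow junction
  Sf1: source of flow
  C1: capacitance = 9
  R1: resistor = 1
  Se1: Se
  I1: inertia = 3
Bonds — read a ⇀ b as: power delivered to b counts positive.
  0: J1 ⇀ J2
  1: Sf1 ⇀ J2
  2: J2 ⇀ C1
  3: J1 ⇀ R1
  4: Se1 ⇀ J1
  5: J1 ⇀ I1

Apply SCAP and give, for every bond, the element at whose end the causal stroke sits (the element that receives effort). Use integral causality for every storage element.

β0 |J2
β1 |Sf1
β2 |J2
β3 |R1
β4 |J1
β5 |I1

bond 1 stroke→Sf1  (source Sf1 imposes f)
bond 4 stroke→J1  (Se1 (Se) sets effort on bond)
bond 0 stroke→J2  (0-jn J1 has e-setter on 4)
bond 3 stroke→R1  (common-e at J1 fixed by 4)
bond 5 stroke→I1  (common-e at J1 fixed by 4)
bond 2 stroke→J2  (J2: bond 1 brought flow, rest push out)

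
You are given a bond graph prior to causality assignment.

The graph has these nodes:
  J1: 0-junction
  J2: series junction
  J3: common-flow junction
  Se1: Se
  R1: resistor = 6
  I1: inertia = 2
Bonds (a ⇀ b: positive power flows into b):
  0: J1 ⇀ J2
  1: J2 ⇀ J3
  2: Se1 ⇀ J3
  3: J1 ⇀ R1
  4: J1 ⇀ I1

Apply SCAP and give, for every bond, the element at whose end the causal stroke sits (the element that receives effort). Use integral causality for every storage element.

#0 →J1
#1 →J2
#2 →J3
#3 →R1
#4 →I1

#2 stroke at J3  (Se1: effort source, stroke at far end)
#1 stroke at J2  (J3: last free bond brings flow in)
#0 stroke at J1  (closing 1-jn rule on J2)
#3 stroke at R1  (common-e at J1 fixed by 0)
#4 stroke at I1  (J1 effort already set via bond 0)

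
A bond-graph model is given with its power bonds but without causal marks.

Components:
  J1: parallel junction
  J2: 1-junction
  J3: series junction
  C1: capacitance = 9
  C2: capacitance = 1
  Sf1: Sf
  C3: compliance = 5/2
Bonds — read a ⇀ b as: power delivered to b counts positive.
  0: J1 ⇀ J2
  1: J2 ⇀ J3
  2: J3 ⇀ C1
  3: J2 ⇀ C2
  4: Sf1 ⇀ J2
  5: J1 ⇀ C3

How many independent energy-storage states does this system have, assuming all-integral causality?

b4 →Sf1  (Sf1: flow source, stroke at near end)
b0 →J2  (J2 flow already set via bond 4)
b1 →J2  (J2 flow already set via bond 4)
b3 →J2  (J2 flow already set via bond 4)
b2 →J3  (J3: bond 1 brought flow, rest push out)
b5 →J1  (only one effort-in slot at J1)

3  (C1, C2, C3 all integral)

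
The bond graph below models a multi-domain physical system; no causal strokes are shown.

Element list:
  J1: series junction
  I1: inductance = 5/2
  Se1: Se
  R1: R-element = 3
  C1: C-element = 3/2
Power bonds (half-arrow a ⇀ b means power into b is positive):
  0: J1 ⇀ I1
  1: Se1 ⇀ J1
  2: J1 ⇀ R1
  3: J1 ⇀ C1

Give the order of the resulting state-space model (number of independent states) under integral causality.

#1 |J1  (source Se1 imposes e)
#0 |I1  (I1: I, integral causality)
#2 |J1  (J1: bond 0 brought flow, rest push out)
#3 |J1  (common-f at J1 fixed by 0)

2  (C1, I1 all integral)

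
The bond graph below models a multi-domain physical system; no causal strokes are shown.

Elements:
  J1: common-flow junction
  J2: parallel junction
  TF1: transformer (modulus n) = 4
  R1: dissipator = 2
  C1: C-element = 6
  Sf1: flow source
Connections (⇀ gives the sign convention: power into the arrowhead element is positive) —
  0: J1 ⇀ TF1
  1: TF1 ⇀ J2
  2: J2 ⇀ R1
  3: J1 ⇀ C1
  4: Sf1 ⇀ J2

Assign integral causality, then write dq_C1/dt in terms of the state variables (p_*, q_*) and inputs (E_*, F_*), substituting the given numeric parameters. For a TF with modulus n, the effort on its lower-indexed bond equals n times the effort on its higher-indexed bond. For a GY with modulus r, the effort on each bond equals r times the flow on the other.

#4 |Sf1  (Sf1 (Sf) sets flow on bond)
#3 |J1  (prefer integral on C1)
#0 |TF1  (only one flow-in slot at J1)
#1 |J2  (TF TF1: opposite of bond 0)
#2 |R1  (common-e at J2 fixed by 1)

dq_C1/dt = -F_Sf1/4 - q_C1/192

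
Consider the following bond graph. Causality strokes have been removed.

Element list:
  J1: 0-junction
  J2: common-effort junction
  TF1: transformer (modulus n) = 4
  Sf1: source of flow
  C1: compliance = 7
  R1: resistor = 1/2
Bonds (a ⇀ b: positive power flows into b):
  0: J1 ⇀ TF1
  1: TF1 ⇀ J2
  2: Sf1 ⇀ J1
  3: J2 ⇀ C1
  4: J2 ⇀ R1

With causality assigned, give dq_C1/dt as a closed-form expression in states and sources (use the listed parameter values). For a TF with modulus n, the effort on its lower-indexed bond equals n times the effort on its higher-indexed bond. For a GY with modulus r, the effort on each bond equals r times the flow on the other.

dq_C1/dt = 4*F_Sf1 - 2*q_C1/7

bond 2 |Sf1  (source Sf1 imposes f)
bond 0 |J1  (only one effort-in slot at J1)
bond 1 |TF1  (TF1: transformer flips bond 0)
bond 3 |J2  (C1 integral (e out))
bond 4 |R1  (0-jn J2 has e-setter on 3)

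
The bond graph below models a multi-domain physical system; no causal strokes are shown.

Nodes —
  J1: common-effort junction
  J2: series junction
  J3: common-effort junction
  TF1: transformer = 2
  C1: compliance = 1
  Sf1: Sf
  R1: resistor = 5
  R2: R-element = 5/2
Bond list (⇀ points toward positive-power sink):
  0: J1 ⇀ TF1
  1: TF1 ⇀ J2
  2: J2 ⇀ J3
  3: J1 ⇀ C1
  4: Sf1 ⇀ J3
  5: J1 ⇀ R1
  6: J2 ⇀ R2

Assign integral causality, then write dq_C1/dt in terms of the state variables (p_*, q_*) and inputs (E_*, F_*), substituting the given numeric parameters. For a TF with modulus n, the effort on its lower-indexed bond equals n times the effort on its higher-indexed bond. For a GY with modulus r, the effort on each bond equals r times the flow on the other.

β4 |Sf1  (Sf1: flow source, stroke at near end)
β2 |J3  (J3: last free bond brings effort in)
β1 |J2  (J2: bond 2 brought flow, rest push out)
β6 |J2  (common-f at J2 fixed by 2)
β0 |TF1  (TF TF1: opposite of bond 1)
β3 |J1  (C1: C, integral causality)
β5 |R1  (J1 effort already set via bond 3)

dq_C1/dt = F_Sf1/2 - q_C1/5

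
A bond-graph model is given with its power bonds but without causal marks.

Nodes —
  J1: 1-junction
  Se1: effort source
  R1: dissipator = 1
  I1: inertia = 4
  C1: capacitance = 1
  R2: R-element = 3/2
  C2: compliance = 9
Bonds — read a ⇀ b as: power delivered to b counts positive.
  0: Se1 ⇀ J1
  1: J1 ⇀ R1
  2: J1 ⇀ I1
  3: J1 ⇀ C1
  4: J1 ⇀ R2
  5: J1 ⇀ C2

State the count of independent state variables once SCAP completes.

b0 →J1  (Se1 fixes effort; stroke away)
b2 →I1  (I1 outputs flow p/I1)
b1 →J1  (J1 flow already set via bond 2)
b3 →J1  (J1 flow already set via bond 2)
b4 →J1  (common-f at J1 fixed by 2)
b5 →J1  (J1: bond 2 brought flow, rest push out)

3  (C1, C2, I1 all integral)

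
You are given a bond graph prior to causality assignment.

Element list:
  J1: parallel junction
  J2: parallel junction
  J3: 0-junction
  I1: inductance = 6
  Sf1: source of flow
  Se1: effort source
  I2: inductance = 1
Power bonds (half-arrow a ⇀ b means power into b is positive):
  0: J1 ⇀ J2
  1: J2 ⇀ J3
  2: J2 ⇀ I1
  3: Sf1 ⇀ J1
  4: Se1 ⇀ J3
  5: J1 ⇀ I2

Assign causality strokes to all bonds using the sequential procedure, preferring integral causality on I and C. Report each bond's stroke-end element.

β0 stroke→J1
β1 stroke→J2
β2 stroke→I1
β3 stroke→Sf1
β4 stroke→J3
β5 stroke→I2

β3 →Sf1  (source Sf1 imposes f)
β4 →J3  (Se1: effort source, stroke at far end)
β1 →J2  (J3 effort already set via bond 4)
β0 →J1  (J2 effort already set via bond 1)
β2 →I1  (0-jn J2 has e-setter on 1)
β5 →I2  (common-e at J1 fixed by 0)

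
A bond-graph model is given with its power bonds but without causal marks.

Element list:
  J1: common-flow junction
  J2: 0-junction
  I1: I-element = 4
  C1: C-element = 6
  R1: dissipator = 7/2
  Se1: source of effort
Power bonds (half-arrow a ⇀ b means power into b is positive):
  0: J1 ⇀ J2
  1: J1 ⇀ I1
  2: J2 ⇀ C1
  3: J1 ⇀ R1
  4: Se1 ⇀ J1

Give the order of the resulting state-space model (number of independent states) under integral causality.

2  (C1, I1 all integral)

bond 4 →J1  (source Se1 imposes e)
bond 1 →I1  (I1 integral (f out))
bond 0 →J1  (J1: bond 1 brought flow, rest push out)
bond 3 →J1  (J1 flow already set via bond 1)
bond 2 →J2  (only one effort-in slot at J2)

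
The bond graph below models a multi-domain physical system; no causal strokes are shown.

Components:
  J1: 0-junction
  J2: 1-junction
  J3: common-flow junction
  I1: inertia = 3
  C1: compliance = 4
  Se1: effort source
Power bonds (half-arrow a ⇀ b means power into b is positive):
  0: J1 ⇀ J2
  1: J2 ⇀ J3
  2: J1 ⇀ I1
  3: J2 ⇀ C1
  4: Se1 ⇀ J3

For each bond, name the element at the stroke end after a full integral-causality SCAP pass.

bond 0 →J1
bond 1 →J2
bond 2 →I1
bond 3 →J2
bond 4 →J3

β4 stroke→J3  (Se1 fixes effort; stroke away)
β1 stroke→J2  (closing 1-jn rule on J3)
β2 stroke→I1  (prefer integral on I1)
β0 stroke→J1  (J1: last free bond brings effort in)
β3 stroke→J2  (J2 flow already set via bond 0)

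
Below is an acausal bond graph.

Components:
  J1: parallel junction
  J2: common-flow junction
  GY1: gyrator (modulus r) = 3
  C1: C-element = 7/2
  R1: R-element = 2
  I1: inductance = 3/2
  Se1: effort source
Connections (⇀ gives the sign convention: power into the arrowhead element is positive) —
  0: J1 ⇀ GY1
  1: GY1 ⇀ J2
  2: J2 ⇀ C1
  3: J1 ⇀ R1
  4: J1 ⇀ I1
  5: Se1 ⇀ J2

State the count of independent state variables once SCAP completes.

β5 →J2  (Se1 (Se) sets effort on bond)
β2 →J2  (C1 outputs effort q/C1)
β1 →GY1  (J2 needs exactly one f-in)
β0 →GY1  (GY1 both-in/both-out from 1)
β4 →I1  (prefer integral on I1)
β3 →J1  (only one effort-in slot at J1)

2  (C1, I1 all integral)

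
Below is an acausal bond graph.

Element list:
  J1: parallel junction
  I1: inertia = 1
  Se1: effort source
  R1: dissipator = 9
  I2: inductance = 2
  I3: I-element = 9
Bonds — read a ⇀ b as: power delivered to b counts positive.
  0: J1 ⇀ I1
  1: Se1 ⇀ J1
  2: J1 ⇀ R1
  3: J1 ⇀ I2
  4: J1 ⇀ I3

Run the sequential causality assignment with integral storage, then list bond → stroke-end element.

#0 →I1
#1 →J1
#2 →R1
#3 →I2
#4 →I3

b1 →J1  (source Se1 imposes e)
b0 →I1  (0-jn J1 has e-setter on 1)
b2 →R1  (common-e at J1 fixed by 1)
b3 →I2  (0-jn J1 has e-setter on 1)
b4 →I3  (J1 effort already set via bond 1)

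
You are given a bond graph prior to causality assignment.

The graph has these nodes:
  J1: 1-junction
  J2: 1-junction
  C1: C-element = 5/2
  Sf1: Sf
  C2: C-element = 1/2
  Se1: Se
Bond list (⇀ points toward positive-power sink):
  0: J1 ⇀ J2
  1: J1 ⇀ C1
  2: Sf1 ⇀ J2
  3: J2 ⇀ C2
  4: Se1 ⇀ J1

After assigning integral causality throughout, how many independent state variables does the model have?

bond 2 stroke at Sf1  (source Sf1 imposes f)
bond 4 stroke at J1  (Se1 (Se) sets effort on bond)
bond 0 stroke at J2  (common-f at J2 fixed by 2)
bond 3 stroke at J2  (1-jn J2 has f-setter on 2)
bond 1 stroke at J1  (1-jn J1 has f-setter on 0)

2  (C1, C2 all integral)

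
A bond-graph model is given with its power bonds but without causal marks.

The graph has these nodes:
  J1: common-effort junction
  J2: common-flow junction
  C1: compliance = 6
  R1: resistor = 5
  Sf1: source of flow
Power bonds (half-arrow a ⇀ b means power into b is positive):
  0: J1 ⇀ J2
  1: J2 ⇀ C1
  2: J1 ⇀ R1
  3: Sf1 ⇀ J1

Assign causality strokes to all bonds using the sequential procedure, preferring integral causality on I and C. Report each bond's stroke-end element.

β3 |Sf1  (Sf1 (Sf) sets flow on bond)
β1 |J2  (C1 outputs effort q/C1)
β0 |J1  (J2 needs exactly one f-in)
β2 |R1  (0-jn J1 has e-setter on 0)

b0 stroke at J1
b1 stroke at J2
b2 stroke at R1
b3 stroke at Sf1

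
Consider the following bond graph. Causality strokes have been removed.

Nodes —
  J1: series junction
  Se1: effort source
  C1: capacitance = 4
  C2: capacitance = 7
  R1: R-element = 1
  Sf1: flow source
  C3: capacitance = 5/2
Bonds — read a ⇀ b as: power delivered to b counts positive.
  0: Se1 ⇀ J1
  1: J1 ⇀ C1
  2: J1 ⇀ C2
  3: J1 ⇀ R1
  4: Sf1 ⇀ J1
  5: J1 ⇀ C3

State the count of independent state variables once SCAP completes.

bond 0 |J1  (Se1: effort source, stroke at far end)
bond 4 |Sf1  (Sf1 (Sf) sets flow on bond)
bond 1 |J1  (1-jn J1 has f-setter on 4)
bond 2 |J1  (J1 flow already set via bond 4)
bond 3 |J1  (1-jn J1 has f-setter on 4)
bond 5 |J1  (J1 flow already set via bond 4)

3  (C1, C2, C3 all integral)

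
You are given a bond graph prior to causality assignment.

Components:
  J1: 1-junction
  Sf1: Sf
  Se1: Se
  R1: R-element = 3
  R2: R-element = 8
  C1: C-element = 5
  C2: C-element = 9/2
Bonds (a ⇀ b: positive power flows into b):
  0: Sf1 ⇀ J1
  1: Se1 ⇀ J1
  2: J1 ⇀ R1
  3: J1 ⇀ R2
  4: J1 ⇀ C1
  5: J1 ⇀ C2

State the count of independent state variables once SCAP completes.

β0 →Sf1  (source Sf1 imposes f)
β1 →J1  (source Se1 imposes e)
β2 →J1  (J1 flow already set via bond 0)
β3 →J1  (common-f at J1 fixed by 0)
β4 →J1  (J1 flow already set via bond 0)
β5 →J1  (common-f at J1 fixed by 0)

2  (C1, C2 all integral)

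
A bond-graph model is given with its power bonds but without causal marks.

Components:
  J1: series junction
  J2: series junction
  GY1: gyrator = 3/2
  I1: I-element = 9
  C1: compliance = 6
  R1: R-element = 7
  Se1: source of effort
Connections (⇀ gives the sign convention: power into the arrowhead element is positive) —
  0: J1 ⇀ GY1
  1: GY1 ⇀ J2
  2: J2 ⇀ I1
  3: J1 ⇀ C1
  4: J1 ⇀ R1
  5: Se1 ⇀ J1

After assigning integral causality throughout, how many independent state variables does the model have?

2  (C1, I1 all integral)

bond 5 →J1  (Se1: effort source, stroke at far end)
bond 2 →I1  (I1: I, integral causality)
bond 1 →J2  (J2: bond 2 brought flow, rest push out)
bond 0 →J1  (GY1 both-in/both-out from 1)
bond 3 →J1  (prefer integral on C1)
bond 4 →R1  (closing 1-jn rule on J1)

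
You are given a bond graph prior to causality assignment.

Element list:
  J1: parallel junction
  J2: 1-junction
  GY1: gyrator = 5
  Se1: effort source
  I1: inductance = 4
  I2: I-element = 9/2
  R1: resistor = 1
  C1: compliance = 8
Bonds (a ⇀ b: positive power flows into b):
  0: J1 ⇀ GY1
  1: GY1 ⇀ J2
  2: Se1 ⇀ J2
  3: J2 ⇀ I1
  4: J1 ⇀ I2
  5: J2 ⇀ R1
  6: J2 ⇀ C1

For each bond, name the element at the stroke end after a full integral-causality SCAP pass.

β0 stroke at J1
β1 stroke at J2
β2 stroke at J2
β3 stroke at I1
β4 stroke at I2
β5 stroke at J2
β6 stroke at J2

#2 →J2  (Se1 fixes effort; stroke away)
#3 →I1  (I1 integral (f out))
#1 →J2  (common-f at J2 fixed by 3)
#5 →J2  (common-f at J2 fixed by 3)
#6 →J2  (J2 flow already set via bond 3)
#0 →J1  (GY1 both-in/both-out from 1)
#4 →I2  (0-jn J1 has e-setter on 0)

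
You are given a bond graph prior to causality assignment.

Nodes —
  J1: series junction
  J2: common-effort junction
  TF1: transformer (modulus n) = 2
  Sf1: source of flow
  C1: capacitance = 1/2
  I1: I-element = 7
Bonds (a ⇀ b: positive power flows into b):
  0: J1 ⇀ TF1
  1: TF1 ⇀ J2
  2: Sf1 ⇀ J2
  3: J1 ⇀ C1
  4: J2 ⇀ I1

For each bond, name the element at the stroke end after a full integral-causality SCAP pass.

bond 0 |TF1
bond 1 |J2
bond 2 |Sf1
bond 3 |J1
bond 4 |I1

#2 |Sf1  (source Sf1 imposes f)
#3 |J1  (C1: C, integral causality)
#0 |TF1  (only one flow-in slot at J1)
#1 |J2  (TF1 one-in-one-out from 0)
#4 |I1  (J2: bond 1 brought effort, rest push out)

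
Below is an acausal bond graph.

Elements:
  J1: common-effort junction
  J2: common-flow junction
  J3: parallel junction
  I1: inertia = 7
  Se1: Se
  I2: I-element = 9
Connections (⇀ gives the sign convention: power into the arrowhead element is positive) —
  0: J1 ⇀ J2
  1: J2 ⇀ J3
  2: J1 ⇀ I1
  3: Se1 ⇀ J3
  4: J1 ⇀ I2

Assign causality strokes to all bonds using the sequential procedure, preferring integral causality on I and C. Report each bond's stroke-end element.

b0 →J1
b1 →J2
b2 →I1
b3 →J3
b4 →I2

b3 stroke at J3  (Se1 (Se) sets effort on bond)
b1 stroke at J2  (J3 effort already set via bond 3)
b0 stroke at J1  (J2 needs exactly one f-in)
b2 stroke at I1  (J1: bond 0 brought effort, rest push out)
b4 stroke at I2  (J1 effort already set via bond 0)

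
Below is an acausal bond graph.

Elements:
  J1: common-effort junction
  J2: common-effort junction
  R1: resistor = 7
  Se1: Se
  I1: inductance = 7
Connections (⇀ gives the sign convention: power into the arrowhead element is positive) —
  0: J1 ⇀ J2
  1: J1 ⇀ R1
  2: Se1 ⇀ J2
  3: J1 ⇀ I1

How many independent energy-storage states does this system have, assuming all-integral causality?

b2 →J2  (source Se1 imposes e)
b0 →J1  (J2 effort already set via bond 2)
b1 →R1  (0-jn J1 has e-setter on 0)
b3 →I1  (J1: bond 0 brought effort, rest push out)

1  (I1 all integral)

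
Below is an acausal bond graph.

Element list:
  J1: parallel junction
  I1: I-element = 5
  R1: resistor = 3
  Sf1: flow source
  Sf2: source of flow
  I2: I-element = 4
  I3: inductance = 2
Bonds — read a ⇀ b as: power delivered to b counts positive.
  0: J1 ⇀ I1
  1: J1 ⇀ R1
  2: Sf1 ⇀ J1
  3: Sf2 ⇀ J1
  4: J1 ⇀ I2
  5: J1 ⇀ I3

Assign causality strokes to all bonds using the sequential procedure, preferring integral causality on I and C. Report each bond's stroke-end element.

#0 stroke at I1
#1 stroke at J1
#2 stroke at Sf1
#3 stroke at Sf2
#4 stroke at I2
#5 stroke at I3

b2 |Sf1  (Sf1 fixes flow; stroke at Sf1)
b3 |Sf2  (Sf2 fixes flow; stroke at Sf2)
b0 |I1  (prefer integral on I1)
b4 |I2  (prefer integral on I2)
b5 |I3  (I3 integral (f out))
b1 |J1  (J1 needs exactly one e-in)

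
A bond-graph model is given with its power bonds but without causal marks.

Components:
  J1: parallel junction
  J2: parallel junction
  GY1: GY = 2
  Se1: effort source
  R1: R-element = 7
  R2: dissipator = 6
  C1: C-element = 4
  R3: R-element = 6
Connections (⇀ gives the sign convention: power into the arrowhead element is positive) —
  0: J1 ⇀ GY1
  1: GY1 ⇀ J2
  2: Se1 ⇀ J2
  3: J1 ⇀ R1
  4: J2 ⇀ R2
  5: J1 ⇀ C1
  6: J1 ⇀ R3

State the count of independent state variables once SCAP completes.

bond 2 stroke at J2  (source Se1 imposes e)
bond 1 stroke at GY1  (common-e at J2 fixed by 2)
bond 4 stroke at R2  (J2 effort already set via bond 2)
bond 0 stroke at GY1  (GY1 both-in/both-out from 1)
bond 5 stroke at J1  (C1: C, integral causality)
bond 3 stroke at R1  (J1: bond 5 brought effort, rest push out)
bond 6 stroke at R3  (0-jn J1 has e-setter on 5)

1  (C1 all integral)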